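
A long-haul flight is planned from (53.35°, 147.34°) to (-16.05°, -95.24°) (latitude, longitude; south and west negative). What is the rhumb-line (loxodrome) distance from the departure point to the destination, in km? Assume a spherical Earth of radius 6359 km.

Rhumb course C = atan2(Δλ, Δψ) with Δψ = ln[tan(π/4+φ₂/2)/tan(π/4+φ₁/2)] = -1.3889, Δλ = +2.0494 → C = 124.13°
d = R·|Δφ| / |cos C| = 6359·1.21126 / 0.56102 = 13729 km

13729 km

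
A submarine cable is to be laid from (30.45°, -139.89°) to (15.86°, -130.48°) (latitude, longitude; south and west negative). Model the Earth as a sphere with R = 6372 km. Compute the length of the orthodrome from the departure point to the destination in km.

Haversine: a = sin²(Δφ/2)+cos φ₁ cos φ₂ sin²(Δλ/2) = 0.02170;  σ = 2·atan2(√a,√(1−a))
σ = 16.943° → d = Rσ = 6372·0.29571 = 1884 km

1884 km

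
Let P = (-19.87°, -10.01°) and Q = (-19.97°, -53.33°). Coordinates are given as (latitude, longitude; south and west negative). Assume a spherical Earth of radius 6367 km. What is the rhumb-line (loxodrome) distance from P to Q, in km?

4526 km

Δψ = ln[tan(π/4+φ₂/2)/tan(π/4+φ₁/2)] = -0.0019;  Δφ = -0.0017 rad,  Δλ = -0.7561 rad
q = Δφ/Δψ = 0.9402
d = R·√(Δφ² + q²Δλ²) = 6367·0.71084 = 4526 km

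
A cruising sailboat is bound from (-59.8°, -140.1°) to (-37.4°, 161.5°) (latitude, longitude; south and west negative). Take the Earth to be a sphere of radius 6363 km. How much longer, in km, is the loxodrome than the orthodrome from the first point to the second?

Great circle: cos σ = sin φ₁ sin φ₂ + cos φ₁ cos φ₂ cos Δλ,  σ = 0.7461 rad → d_gc = 4747.6 km
Rhumb line: Δψ = +0.6052, q = Δφ/Δψ = 0.6459, d_rh = R√(Δφ²+q²Δλ²) = 4872.3 km
Excess = 4872.3 − 4747.6 = 124.7 ≈ 125 km

125 km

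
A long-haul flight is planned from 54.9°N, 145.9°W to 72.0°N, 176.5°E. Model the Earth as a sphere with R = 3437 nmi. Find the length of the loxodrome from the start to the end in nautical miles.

Rhumb course C = atan2(Δλ, Δψ) with Δψ = ln[tan(π/4+φ₂/2)/tan(π/4+φ₁/2)] = +0.6915, Δλ = -0.6562 → C = 316.50°
d = R·|Δφ| / |cos C| = 3437·0.29845 / 0.72537 = 1414 nmi

1414 nmi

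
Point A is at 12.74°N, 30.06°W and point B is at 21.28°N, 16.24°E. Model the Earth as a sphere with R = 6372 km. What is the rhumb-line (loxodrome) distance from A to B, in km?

Rhumb course C = atan2(Δλ, Δψ) with Δψ = ln[tan(π/4+φ₂/2)/tan(π/4+φ₁/2)] = +0.1560, Δλ = +0.8081 → C = 79.07°
d = R·|Δφ| / |cos C| = 6372·0.14905 / 0.18960 = 5009 km

5009 km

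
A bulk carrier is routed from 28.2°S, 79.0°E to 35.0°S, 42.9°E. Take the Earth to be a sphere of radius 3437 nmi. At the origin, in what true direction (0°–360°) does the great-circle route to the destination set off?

θ = atan2( sin Δλ·cos φ₂ ,  cos φ₁ sin φ₂ − sin φ₁ cos φ₂ cos Δλ )
  = atan2(-0.4826, -0.1927) = 248.23°

248.2°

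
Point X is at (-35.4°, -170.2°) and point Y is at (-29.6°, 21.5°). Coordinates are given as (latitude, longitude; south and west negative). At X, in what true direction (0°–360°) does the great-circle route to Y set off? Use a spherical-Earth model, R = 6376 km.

191.1°

N = sin Δλ·cos φ₂ = -0.1763;  D = cos φ₁ sin φ₂ − sin φ₁ cos φ₂ cos Δλ = -0.8958
initial course = atan2(N, D) = 191.13°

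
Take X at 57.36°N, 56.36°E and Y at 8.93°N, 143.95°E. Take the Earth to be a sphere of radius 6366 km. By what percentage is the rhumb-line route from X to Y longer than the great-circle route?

3.9%

Great circle: σ = 1.4171 rad → d_gc = Rσ = 9021.1 km
Rhumb: Δφ = -0.8453, Δλ = +1.5287, Δψ = -1.0718, q = Δφ/Δψ = 0.7887 → d_rh = R√(Δφ²+q²Δλ²) = 9373.5 km
Excess = (9373.5 − 9021.1) / 9021.1 = 352.4 / 9021.1 = 3.91% ≈ 3.9%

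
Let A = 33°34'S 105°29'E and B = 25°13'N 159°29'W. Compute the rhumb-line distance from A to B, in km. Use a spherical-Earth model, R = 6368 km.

11992 km

Rhumb course C = atan2(Δλ, Δψ) with Δψ = ln[tan(π/4+φ₂/2)/tan(π/4+φ₁/2)] = +1.0776, Δλ = +1.6586 → C = 56.99°
d = R·|Δφ| / |cos C| = 6368·1.02596 / 0.54481 = 11992 km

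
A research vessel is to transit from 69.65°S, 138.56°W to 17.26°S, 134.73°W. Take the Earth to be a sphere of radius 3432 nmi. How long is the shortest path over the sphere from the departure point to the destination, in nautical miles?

cos σ = sin φ₁ sin φ₂ + cos φ₁ cos φ₂ cos Δλ
      = sin(-69.65°)sin(-17.26°) + cos(-69.65°)cos(-17.26°)cos(3.83°) = 0.6095
σ = 52.444° → d = Rσ = 3432·0.91531 = 3141 nmi

3141 nmi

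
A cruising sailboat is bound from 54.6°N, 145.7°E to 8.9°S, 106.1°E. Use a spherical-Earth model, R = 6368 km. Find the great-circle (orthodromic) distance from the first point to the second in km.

Haversine: a = sin²(Δφ/2)+cos φ₁ cos φ₂ sin²(Δλ/2) = 0.34257;  σ = 2·atan2(√a,√(1−a))
σ = 71.648° → d = Rσ = 6368·1.25049 = 7963 km

7963 km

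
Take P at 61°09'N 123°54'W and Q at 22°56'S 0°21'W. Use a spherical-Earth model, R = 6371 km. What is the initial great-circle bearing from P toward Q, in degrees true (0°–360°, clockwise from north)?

θ = atan2( sin Δλ·cos φ₂ ,  cos φ₁ sin φ₂ − sin φ₁ cos φ₂ cos Δλ )
  = atan2(+0.7675, +0.2578) = 71.43°

71.4°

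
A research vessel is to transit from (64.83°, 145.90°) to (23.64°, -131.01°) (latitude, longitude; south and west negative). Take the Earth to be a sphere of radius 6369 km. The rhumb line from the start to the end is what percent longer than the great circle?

Great circle: σ = 1.1486 rad → d_gc = Rσ = 7315.3 km
Rhumb: Δφ = -0.7189, Δλ = +1.4502, Δψ = -1.0746, q = Δφ/Δψ = 0.6690 → d_rh = R√(Δφ²+q²Δλ²) = 7690.4 km
Excess = (7690.4 − 7315.3) / 7315.3 = 375.1 / 7315.3 = 5.13% ≈ 5.1%

5.1%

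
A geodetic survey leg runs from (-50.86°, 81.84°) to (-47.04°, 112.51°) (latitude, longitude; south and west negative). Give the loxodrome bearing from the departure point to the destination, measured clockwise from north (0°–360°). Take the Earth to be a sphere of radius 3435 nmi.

Δψ = ln[tan(π/4+φ₂/2)/tan(π/4+φ₁/2)] = +0.1016
Δλ = +0.5353 rad (taken the short way round)
course = atan2(Δλ, Δψ) = 79.25°

79.3°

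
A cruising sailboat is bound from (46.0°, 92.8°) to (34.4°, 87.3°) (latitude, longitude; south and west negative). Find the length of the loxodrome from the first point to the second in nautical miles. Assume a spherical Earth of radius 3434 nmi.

Δψ = ln[tan(π/4+φ₂/2)/tan(π/4+φ₁/2)] = -0.2662;  Δφ = -0.2025 rad,  Δλ = -0.0960 rad
q = Δφ/Δψ = 0.7606
d = R·√(Δφ² + q²Δλ²) = 3434·0.21522 = 739 nmi

739 nmi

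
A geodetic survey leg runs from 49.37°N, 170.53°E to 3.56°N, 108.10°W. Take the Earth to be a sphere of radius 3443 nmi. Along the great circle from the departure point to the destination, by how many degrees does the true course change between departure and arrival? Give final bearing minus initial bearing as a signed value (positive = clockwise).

+45.2°

At departure: θ₁ = atan2(sin Δλ cos φ₂, cos φ₁ sin φ₂ − sin φ₁ cos φ₂ cos Δλ) = 94.24°
At arrival: θ₂ = atan2(sin Δλ cos φ₁, −cos φ₂ sin φ₁ + sin φ₂ cos φ₁ cos Δλ) = 139.41°
Δθ = θ₂ − θ₁ = +45.2°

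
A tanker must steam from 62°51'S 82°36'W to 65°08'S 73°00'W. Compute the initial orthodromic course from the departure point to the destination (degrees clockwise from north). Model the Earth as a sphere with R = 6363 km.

122.7°

θ = atan2( sin Δλ·cos φ₂ ,  cos φ₁ sin φ₂ − sin φ₁ cos φ₂ cos Δλ )
  = atan2(+0.0701, -0.0451) = 122.73°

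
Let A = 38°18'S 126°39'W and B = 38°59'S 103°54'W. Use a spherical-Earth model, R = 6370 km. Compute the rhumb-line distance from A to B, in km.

1977 km

Δψ = ln[tan(π/4+φ₂/2)/tan(π/4+φ₁/2)] = -0.0153;  Δφ = -0.0119 rad,  Δλ = +0.3971 rad
q = Δφ/Δψ = 0.7811
d = R·√(Δφ² + q²Δλ²) = 6370·0.31036 = 1977 km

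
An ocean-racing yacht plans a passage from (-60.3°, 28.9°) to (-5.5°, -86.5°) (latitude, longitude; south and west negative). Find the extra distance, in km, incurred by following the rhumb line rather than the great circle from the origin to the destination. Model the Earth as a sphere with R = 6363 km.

Great circle: cos σ = sin φ₁ sin φ₂ + cos φ₁ cos φ₂ cos Δλ,  σ = 1.6994 rad → d_gc = 10813.5 km
Rhumb line: Δψ = +1.2313, q = Δφ/Δψ = 0.7767, d_rh = R√(Δφ²+q²Δλ²) = 11667.6 km
Excess = 11667.6 − 10813.5 = 854.1 ≈ 854 km

854 km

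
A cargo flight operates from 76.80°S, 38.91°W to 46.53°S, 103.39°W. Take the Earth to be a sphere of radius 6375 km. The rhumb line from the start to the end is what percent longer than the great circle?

Great circle: σ = 0.6853 rad → d_gc = Rσ = 4368.7 km
Rhumb: Δφ = +0.5283, Δλ = -1.1254, Δψ = +1.2371, q = Δφ/Δψ = 0.4271 → d_rh = R√(Δφ²+q²Δλ²) = 4553.1 km
Excess = (4553.1 − 4368.7) / 4368.7 = 184.4 / 4368.7 = 4.22% ≈ 4.2%

4.2%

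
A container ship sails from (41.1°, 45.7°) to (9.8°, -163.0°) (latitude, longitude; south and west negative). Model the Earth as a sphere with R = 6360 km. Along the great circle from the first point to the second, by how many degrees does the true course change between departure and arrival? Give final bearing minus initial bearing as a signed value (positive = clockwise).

+120.4°

Initial bearing θ₁ = atan2(sin Δλ cos φ₂, cos φ₁ sin φ₂ − sin φ₁ cos φ₂ cos Δλ) = 34.19°
Final bearing θ₂ = (initial bearing from the destination back to the start) + 180° = 154.55°
Δθ = θ₂ − θ₁ = +120.4°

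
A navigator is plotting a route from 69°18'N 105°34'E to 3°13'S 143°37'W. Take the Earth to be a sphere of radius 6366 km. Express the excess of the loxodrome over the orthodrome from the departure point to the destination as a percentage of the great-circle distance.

Great circle: σ = 1.7497 rad → d_gc = Rσ = 11138.3 km
Rhumb: Δφ = -1.2657, Δλ = +1.9341, Δψ = -1.7565, q = Δφ/Δψ = 0.7206 → d_rh = R√(Δφ²+q²Δλ²) = 11984.7 km
Excess = (11984.7 − 11138.3) / 11138.3 = 846.4 / 11138.3 = 7.60% ≈ 7.6%

7.6%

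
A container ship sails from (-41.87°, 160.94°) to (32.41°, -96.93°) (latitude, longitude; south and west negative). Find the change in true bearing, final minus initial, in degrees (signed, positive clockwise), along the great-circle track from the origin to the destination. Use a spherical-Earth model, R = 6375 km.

At departure: θ₁ = atan2(sin Δλ cos φ₂, cos φ₁ sin φ₂ − sin φ₁ cos φ₂ cos Δλ) = 71.22°
At arrival: θ₂ = atan2(sin Δλ cos φ₁, −cos φ₂ sin φ₁ + sin φ₂ cos φ₁ cos Δλ) = 56.62°
Δθ = θ₂ − θ₁ = -14.6°

-14.6°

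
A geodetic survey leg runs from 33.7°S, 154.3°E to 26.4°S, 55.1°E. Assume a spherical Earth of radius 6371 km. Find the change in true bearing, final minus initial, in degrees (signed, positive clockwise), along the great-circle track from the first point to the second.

Initial bearing θ₁ = atan2(sin Δλ cos φ₂, cos φ₁ sin φ₂ − sin φ₁ cos φ₂ cos Δλ) = 243.06°
Final bearing θ₂ = (initial bearing from the destination back to the start) + 180° = 304.10°
Δθ = θ₂ − θ₁ = +61.0°

+61.0°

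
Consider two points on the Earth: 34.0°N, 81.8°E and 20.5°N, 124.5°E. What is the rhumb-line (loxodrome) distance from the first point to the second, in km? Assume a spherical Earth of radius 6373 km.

4467 km

Rhumb course C = atan2(Δλ, Δψ) with Δψ = ln[tan(π/4+φ₂/2)/tan(π/4+φ₁/2)] = -0.2660, Δλ = +0.7453 → C = 109.64°
d = R·|Δφ| / |cos C| = 6373·0.23562 / 0.33613 = 4467 km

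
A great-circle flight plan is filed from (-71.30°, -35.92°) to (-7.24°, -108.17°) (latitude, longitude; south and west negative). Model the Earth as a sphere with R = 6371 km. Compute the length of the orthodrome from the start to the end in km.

8618 km

Haversine: a = sin²(Δφ/2)+cos φ₁ cos φ₂ sin²(Δλ/2) = 0.39183;  σ = 2·atan2(√a,√(1−a))
σ = 77.506° → d = Rσ = 6371·1.35274 = 8618 km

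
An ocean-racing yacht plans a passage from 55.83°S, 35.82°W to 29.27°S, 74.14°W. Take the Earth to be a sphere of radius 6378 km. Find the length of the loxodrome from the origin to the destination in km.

4259 km

Rhumb course C = atan2(Δλ, Δψ) with Δψ = ln[tan(π/4+φ₂/2)/tan(π/4+φ₁/2)] = +0.6451, Δλ = -0.6688 → C = 313.97°
d = R·|Δφ| / |cos C| = 6378·0.46356 / 0.69424 = 4259 km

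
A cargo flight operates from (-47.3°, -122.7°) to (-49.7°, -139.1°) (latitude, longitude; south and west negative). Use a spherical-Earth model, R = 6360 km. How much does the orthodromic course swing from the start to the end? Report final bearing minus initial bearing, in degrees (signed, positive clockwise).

Initial bearing θ₁ = atan2(sin Δλ cos φ₂, cos φ₁ sin φ₂ − sin φ₁ cos φ₂ cos Δλ) = 251.47°
Final bearing θ₂ = (initial bearing from the destination back to the start) + 180° = 263.79°
Δθ = θ₂ − θ₁ = +12.3°

+12.3°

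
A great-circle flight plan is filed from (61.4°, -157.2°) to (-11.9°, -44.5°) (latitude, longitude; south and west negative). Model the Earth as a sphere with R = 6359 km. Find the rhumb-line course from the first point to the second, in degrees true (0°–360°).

Δψ = ln[tan(π/4+φ₂/2)/tan(π/4+φ₁/2)] = -1.5761
Δλ = +1.9670 rad (taken the short way round)
course = atan2(Δλ, Δψ) = 128.70°

128.7°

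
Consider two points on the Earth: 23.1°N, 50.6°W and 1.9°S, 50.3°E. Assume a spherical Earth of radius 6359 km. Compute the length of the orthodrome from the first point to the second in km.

11184 km

Haversine: a = sin²(Δφ/2)+cos φ₁ cos φ₂ sin²(Δλ/2) = 0.59342;  σ = 2·atan2(√a,√(1−a))
σ = 100.769° → d = Rσ = 6359·1.75875 = 11184 km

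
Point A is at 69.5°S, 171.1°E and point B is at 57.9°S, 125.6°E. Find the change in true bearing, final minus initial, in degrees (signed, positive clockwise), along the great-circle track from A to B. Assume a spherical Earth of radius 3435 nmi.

+41.4°

At departure: θ₁ = atan2(sin Δλ cos φ₂, cos φ₁ sin φ₂ − sin φ₁ cos φ₂ cos Δλ) = 277.84°
At arrival: θ₂ = atan2(sin Δλ cos φ₁, −cos φ₂ sin φ₁ + sin φ₂ cos φ₁ cos Δλ) = 319.24°
Δθ = θ₂ − θ₁ = +41.4°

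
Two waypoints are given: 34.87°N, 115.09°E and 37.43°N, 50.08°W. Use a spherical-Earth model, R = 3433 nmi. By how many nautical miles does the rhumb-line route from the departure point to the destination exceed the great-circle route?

1616 nmi

Great circle: cos σ = sin φ₁ sin φ₂ + cos φ₁ cos φ₂ cos Δλ,  σ = 1.8570 rad → d_gc = 6375.1 nmi
Rhumb line: Δψ = +0.0553, q = Δφ/Δψ = 0.8073, d_rh = R√(Δφ²+q²Δλ²) = 7991.3 nmi
Excess = 7991.3 − 6375.1 = 1616.2 ≈ 1616 nmi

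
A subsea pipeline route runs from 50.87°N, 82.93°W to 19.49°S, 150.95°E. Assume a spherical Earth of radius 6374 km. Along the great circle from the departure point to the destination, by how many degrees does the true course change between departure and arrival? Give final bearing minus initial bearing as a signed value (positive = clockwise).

At departure: θ₁ = atan2(sin Δλ cos φ₂, cos φ₁ sin φ₂ − sin φ₁ cos φ₂ cos Δλ) = 286.15°
At arrival: θ₂ = atan2(sin Δλ cos φ₁, −cos φ₂ sin φ₁ + sin φ₂ cos φ₁ cos Δλ) = 220.02°
Δθ = θ₂ − θ₁ = -66.1°

-66.1°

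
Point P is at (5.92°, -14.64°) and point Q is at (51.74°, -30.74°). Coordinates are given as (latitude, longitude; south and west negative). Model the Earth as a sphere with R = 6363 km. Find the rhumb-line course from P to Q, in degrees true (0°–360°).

Meridional parts: M(φ₁)=+0.1035, M(φ₂)=+1.0588 → ΔM = +0.9553;  Δλ = -0.2810 rad
tan C = Δλ / ΔM = -0.2941 → C = 343.61°

343.6°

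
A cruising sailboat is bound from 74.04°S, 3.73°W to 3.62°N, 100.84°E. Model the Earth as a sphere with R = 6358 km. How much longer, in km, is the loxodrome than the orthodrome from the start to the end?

779 km

Great circle: cos σ = sin φ₁ sin φ₂ + cos φ₁ cos φ₂ cos Δλ,  σ = 1.7009 rad → d_gc = 10814.3 km
Rhumb line: Δψ = +2.0280, q = Δφ/Δψ = 0.6683, d_rh = R√(Δφ²+q²Δλ²) = 11593.7 km
Excess = 11593.7 − 10814.3 = 779.4 ≈ 779 km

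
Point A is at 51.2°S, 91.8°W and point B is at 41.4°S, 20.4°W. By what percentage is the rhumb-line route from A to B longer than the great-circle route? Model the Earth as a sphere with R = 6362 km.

3.7%

Great circle: σ = 0.8429 rad → d_gc = Rσ = 5362.5 km
Rhumb: Δφ = +0.1710, Δλ = +1.2462, Δψ = +0.2485, q = Δφ/Δψ = 0.6882 → d_rh = R√(Δφ²+q²Δλ²) = 5563.5 km
Excess = (5563.5 − 5362.5) / 5362.5 = 201.0 / 5362.5 = 3.748% ≈ 3.7%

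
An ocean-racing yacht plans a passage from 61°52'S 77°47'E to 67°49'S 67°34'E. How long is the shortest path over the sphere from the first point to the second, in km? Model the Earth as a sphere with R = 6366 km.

cos σ = sin φ₁ sin φ₂ + cos φ₁ cos φ₂ cos Δλ
      = sin(-61.87°)sin(-67.82°) + cos(-61.87°)cos(-67.82°)cos(-10.22°) = 0.9918
σ = 7.347° → d = Rσ = 6366·0.12823 = 816 km

816 km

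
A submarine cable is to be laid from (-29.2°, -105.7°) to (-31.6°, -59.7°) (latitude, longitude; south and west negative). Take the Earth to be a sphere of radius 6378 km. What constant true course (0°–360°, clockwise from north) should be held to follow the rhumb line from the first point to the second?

Δψ = ln[tan(π/4+φ₂/2)/tan(π/4+φ₁/2)] = -0.0486
Δλ = +0.8029 rad (taken the short way round)
course = atan2(Δλ, Δψ) = 93.46°

93.5°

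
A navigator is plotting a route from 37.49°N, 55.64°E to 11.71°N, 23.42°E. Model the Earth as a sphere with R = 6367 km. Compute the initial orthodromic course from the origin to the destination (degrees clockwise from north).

236.7°

N = sin Δλ·cos φ₂ = -0.5221;  D = cos φ₁ sin φ₂ − sin φ₁ cos φ₂ cos Δλ = -0.3431
initial course = atan2(N, D) = 236.68°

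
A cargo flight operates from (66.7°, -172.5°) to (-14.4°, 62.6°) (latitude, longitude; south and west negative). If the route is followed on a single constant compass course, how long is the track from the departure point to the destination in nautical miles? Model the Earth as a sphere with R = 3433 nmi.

7550 nmi

Δψ = ln[tan(π/4+φ₂/2)/tan(π/4+φ₁/2)] = -1.8330;  Δφ = -1.4155 rad,  Δλ = -2.1799 rad
q = Δφ/Δψ = 0.7722
d = R·√(Δφ² + q²Δλ²) = 3433·2.19935 = 7550 nmi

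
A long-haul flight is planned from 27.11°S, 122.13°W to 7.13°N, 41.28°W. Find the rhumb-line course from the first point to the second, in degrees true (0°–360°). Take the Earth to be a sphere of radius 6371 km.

Δψ = ln[tan(π/4+φ₂/2)/tan(π/4+φ₁/2)] = +0.6166
Δλ = +1.4111 rad (taken the short way round)
course = atan2(Δλ, Δψ) = 66.40°

66.4°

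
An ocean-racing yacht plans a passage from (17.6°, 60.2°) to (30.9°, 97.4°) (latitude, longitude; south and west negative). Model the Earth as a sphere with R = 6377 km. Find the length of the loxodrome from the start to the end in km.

4044 km

Δψ = ln[tan(π/4+φ₂/2)/tan(π/4+φ₁/2)] = +0.2554;  Δφ = +0.2321 rad,  Δλ = +0.6493 rad
q = Δφ/Δψ = 0.9089
d = R·√(Δφ² + q²Δλ²) = 6377·0.63411 = 4044 km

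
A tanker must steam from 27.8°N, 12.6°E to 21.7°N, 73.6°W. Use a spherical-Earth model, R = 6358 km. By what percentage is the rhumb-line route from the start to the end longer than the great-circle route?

Great circle: σ = 1.3419 rad → d_gc = Rσ = 8531.7 km
Rhumb: Δφ = -0.1065, Δλ = -1.5045, Δψ = -0.1173, q = Δφ/Δψ = 0.9075 → d_rh = R√(Δφ²+q²Δλ²) = 8707.3 km
Excess = (8707.3 − 8531.7) / 8531.7 = 175.6 / 8531.7 = 2.06% ≈ 2.1%

2.1%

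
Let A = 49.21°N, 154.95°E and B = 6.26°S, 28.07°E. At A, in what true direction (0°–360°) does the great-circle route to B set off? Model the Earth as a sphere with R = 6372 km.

295.6°

θ = atan2( sin Δλ·cos φ₂ ,  cos φ₁ sin φ₂ − sin φ₁ cos φ₂ cos Δλ )
  = atan2(-0.7951, +0.3804) = 295.57°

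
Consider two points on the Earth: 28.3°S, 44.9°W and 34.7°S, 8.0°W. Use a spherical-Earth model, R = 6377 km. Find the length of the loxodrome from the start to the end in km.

3570 km

Δψ = ln[tan(π/4+φ₂/2)/tan(π/4+φ₁/2)] = -0.1311;  Δφ = -0.1117 rad,  Δλ = +0.6440 rad
q = Δφ/Δψ = 0.8519
d = R·√(Δφ² + q²Δλ²) = 6377·0.55988 = 3570 km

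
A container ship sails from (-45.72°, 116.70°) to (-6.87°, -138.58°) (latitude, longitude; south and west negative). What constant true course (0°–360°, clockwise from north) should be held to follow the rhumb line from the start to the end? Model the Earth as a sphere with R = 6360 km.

66.9°

Meridional parts: M(φ₁)=-0.8993, M(φ₂)=-0.1202 → ΔM = +0.7791;  Δλ = +1.8277 rad
tan C = Δλ / ΔM = +2.3460 → C = 66.91°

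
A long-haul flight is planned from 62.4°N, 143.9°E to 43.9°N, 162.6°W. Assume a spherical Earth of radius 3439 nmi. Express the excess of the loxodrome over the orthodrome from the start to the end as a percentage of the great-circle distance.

2.5%

Great circle: σ = 0.6214 rad → d_gc = Rσ = 2137.0 nmi
Rhumb: Δφ = -0.3229, Δλ = +0.9338, Δψ = -0.5495, q = Δφ/Δψ = 0.5876 → d_rh = R√(Δφ²+q²Δλ²) = 2189.4 nmi
Excess = (2189.4 − 2137.0) / 2137.0 = 52.4 / 2137.0 = 2.452% ≈ 2.5%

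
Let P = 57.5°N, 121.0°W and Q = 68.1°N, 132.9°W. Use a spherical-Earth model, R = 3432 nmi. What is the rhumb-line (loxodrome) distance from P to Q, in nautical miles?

Rhumb course C = atan2(Δλ, Δψ) with Δψ = ln[tan(π/4+φ₂/2)/tan(π/4+φ₁/2)] = +0.4098, Δλ = -0.2077 → C = 333.12°
d = R·|Δφ| / |cos C| = 3432·0.18500 / 0.89198 = 712 nmi

712 nmi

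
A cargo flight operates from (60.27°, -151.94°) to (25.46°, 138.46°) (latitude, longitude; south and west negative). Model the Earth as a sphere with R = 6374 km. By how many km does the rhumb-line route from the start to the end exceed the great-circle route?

Great circle: cos σ = sin φ₁ sin φ₂ + cos φ₁ cos φ₂ cos Δλ,  σ = 1.0129 rad → d_gc = 6456.5 km
Rhumb line: Δψ = -0.8667, q = Δφ/Δψ = 0.7010, d_rh = R√(Δφ²+q²Δλ²) = 6667.7 km
Excess = 6667.7 − 6456.5 = 211.2 ≈ 211 km

211 km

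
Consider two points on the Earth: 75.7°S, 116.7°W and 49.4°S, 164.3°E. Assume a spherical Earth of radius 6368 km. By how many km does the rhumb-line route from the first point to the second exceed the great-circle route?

Great circle: cos σ = sin φ₁ sin φ₂ + cos φ₁ cos φ₂ cos Δλ,  σ = 0.6976 rad → d_gc = 4442.01 km
Rhumb line: Δψ = +1.0814, q = Δφ/Δψ = 0.4245, d_rh = R√(Δφ²+q²Δλ²) = 4736.46 km
Excess = 4736.46 − 4442.01 = 294.45 ≈ 294 km

294 km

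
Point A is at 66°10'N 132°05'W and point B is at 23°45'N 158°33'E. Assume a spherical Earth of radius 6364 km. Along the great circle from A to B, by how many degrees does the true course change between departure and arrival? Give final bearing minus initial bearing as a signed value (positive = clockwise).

-55.4°

At departure: θ₁ = atan2(sin Δλ cos φ₂, cos φ₁ sin φ₂ − sin φ₁ cos φ₂ cos Δλ) = 261.22°
At arrival: θ₂ = atan2(sin Δλ cos φ₁, −cos φ₂ sin φ₁ + sin φ₂ cos φ₁ cos Δλ) = 205.87°
Δθ = θ₂ − θ₁ = -55.4°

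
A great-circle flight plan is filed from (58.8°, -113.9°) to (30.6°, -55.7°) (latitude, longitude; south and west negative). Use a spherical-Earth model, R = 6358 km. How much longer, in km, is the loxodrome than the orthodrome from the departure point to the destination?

Great circle: cos σ = sin φ₁ sin φ₂ + cos φ₁ cos φ₂ cos Δλ,  σ = 0.8361 rad → d_gc = 5315.8 km
Rhumb line: Δψ = -0.7144, q = Δφ/Δψ = 0.6890, d_rh = R√(Δφ²+q²Δλ²) = 5439.8 km
Excess = 5439.8 − 5315.8 = 124.0 ≈ 124 km

124 km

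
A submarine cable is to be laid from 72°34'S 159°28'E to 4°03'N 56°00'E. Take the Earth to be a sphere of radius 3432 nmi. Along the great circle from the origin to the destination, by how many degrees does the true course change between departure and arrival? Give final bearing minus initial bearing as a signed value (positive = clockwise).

+84.6°

At departure: θ₁ = atan2(sin Δλ cos φ₂, cos φ₁ sin φ₂ − sin φ₁ cos φ₂ cos Δλ) = 258.32°
At arrival: θ₂ = atan2(sin Δλ cos φ₁, −cos φ₂ sin φ₁ + sin φ₂ cos φ₁ cos Δλ) = 342.89°
Δθ = θ₂ − θ₁ = +84.6°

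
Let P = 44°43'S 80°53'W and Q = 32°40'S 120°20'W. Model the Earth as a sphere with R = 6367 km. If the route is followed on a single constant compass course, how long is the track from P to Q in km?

3661 km

Rhumb course C = atan2(Δλ, Δψ) with Δψ = ln[tan(π/4+φ₂/2)/tan(π/4+φ₁/2)] = +0.2706, Δλ = -0.6885 → C = 291.45°
d = R·|Δφ| / |cos C| = 6367·0.21031 / 0.36577 = 3661 km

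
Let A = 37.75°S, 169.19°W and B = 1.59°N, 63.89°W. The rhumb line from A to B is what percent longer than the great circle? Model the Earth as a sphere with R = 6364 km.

Great circle: σ = 1.7983 rad → d_gc = Rσ = 11444.4 km
Rhumb: Δφ = +0.6866, Δλ = +1.8378, Δψ = +0.7402, q = Δφ/Δψ = 0.9276 → d_rh = R√(Δφ²+q²Δλ²) = 11695.9 km
Excess = (11695.9 − 11444.4) / 11444.4 = 251.5 / 11444.4 = 2.20% ≈ 2.2%

2.2%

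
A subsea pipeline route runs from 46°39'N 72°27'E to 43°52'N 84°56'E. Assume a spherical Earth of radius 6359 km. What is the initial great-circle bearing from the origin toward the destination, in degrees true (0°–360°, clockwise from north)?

N = sin Δλ·cos φ₂ = +0.1558;  D = cos φ₁ sin φ₂ − sin φ₁ cos φ₂ cos Δλ = -0.0362
initial course = atan2(N, D) = 103.07°

103.1°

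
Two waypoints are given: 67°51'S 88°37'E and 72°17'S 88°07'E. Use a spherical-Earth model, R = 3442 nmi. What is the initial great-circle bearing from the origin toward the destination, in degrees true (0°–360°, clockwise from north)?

N = sin Δλ·cos φ₂ = -0.0027;  D = cos φ₁ sin φ₂ − sin φ₁ cos φ₂ cos Δλ = -0.0773
initial course = atan2(N, D) = 181.97°

182.0°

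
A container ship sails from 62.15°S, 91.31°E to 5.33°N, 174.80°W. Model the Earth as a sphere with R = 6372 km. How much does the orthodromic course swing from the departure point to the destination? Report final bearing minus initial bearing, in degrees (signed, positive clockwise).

-63.0°

At departure: θ₁ = atan2(sin Δλ cos φ₂, cos φ₁ sin φ₂ − sin φ₁ cos φ₂ cos Δλ) = 90.94°
At arrival: θ₂ = atan2(sin Δλ cos φ₁, −cos φ₂ sin φ₁ + sin φ₂ cos φ₁ cos Δλ) = 27.98°
Δθ = θ₂ − θ₁ = -63.0°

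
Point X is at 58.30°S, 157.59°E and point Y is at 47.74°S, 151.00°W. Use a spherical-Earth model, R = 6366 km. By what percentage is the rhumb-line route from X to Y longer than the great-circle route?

Great circle: σ = 0.5546 rad → d_gc = Rσ = 3530.7 km
Rhumb: Δφ = +0.1843, Δλ = +0.8973, Δψ = +0.3084, q = Δφ/Δψ = 0.5977 → d_rh = R√(Δφ²+q²Δλ²) = 3609.9 km
Excess = (3609.9 − 3530.7) / 3530.7 = 79.2 / 3530.7 = 2.24% ≈ 2.2%

2.2%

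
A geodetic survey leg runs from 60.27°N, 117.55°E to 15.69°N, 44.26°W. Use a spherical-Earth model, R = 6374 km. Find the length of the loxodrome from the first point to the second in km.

14242 km

Rhumb course C = atan2(Δλ, Δψ) with Δψ = ln[tan(π/4+φ₂/2)/tan(π/4+φ₁/2)] = -1.0491, Δλ = -2.8241 → C = 249.62°
d = R·|Δφ| / |cos C| = 6374·0.77807 / 0.34823 = 14242 km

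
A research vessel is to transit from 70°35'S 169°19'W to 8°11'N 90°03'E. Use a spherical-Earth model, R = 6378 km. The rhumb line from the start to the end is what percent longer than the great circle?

Great circle: σ = 1.7670 rad → d_gc = Rσ = 11270.0 km
Rhumb: Δφ = +1.3747, Δλ = -1.7564, Δψ = +1.9089, q = Δφ/Δψ = 0.7202 → d_rh = R√(Δφ²+q²Δλ²) = 11914.8 km
Excess = (11914.8 − 11270.0) / 11270.0 = 644.8 / 11270.0 = 5.72% ≈ 5.7%

5.7%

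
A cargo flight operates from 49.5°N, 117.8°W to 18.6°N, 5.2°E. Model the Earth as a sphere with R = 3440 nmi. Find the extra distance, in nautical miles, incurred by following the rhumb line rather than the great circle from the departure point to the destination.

Great circle: cos σ = sin φ₁ sin φ₂ + cos φ₁ cos φ₂ cos Δλ,  σ = 1.6636 rad → d_gc = 5722.9 nmi
Rhumb line: Δψ = -0.6667, q = Δφ/Δψ = 0.8089, d_rh = R√(Δφ²+q²Δλ²) = 6255.3 nmi
Excess = 6255.3 − 5722.9 = 532.4 ≈ 532 nmi

532 nmi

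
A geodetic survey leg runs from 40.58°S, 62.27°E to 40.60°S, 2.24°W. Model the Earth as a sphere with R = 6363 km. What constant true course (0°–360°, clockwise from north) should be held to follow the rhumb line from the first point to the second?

270.0°

Δψ = ln[tan(π/4+φ₂/2)/tan(π/4+φ₁/2)] = -0.0005
Δλ = -1.1259 rad (taken the short way round)
course = atan2(Δλ, Δψ) = 269.98°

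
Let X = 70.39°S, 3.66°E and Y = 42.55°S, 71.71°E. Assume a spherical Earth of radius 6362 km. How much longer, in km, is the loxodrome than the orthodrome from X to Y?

210 km

Great circle: cos σ = sin φ₁ sin φ₂ + cos φ₁ cos φ₂ cos Δλ,  σ = 0.7533 rad → d_gc = 4792.54 km
Rhumb line: Δψ = +0.9334, q = Δφ/Δψ = 0.5206, d_rh = R√(Δφ²+q²Δλ²) = 5002.96 km
Excess = 5002.96 − 4792.54 = 210.42 ≈ 210 km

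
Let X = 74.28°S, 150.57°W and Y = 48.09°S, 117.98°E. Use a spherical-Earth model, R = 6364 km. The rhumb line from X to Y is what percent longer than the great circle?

9.0%

Great circle: σ = 0.7788 rad → d_gc = Rσ = 4956.1 km
Rhumb: Δφ = +0.4571, Δλ = -1.5961, Δψ = +1.0203, q = Δφ/Δψ = 0.4480 → d_rh = R√(Δφ²+q²Δλ²) = 5400.9 km
Excess = (5400.9 − 4956.1) / 4956.1 = 444.8 / 4956.1 = 8.97% ≈ 9.0%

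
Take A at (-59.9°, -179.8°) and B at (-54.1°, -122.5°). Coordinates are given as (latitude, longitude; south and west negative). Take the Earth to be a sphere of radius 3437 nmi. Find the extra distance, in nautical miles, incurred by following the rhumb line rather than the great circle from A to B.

Great circle: cos σ = sin φ₁ sin φ₂ + cos φ₁ cos φ₂ cos Δλ,  σ = 0.5362 rad → d_gc = 1842.8 nmi
Rhumb line: Δψ = +0.1863, q = Δφ/Δψ = 0.5433, d_rh = R√(Δφ²+q²Δλ²) = 1899.6 nmi
Excess = 1899.6 − 1842.8 = 56.8 ≈ 57 nmi

57 nmi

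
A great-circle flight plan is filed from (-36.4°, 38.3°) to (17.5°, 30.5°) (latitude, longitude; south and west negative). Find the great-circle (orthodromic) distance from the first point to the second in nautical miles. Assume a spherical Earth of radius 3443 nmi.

3269 nmi

Haversine: a = sin²(Δφ/2)+cos φ₁ cos φ₂ sin²(Δλ/2) = 0.20895;  σ = 2·atan2(√a,√(1−a))
σ = 54.402° → d = Rσ = 3443·0.94949 = 3269 nmi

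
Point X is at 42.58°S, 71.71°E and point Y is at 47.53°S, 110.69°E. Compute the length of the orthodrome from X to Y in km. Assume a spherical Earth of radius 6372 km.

cos σ = sin φ₁ sin φ₂ + cos φ₁ cos φ₂ cos Δλ
      = sin(-42.58°)sin(-47.53°) + cos(-42.58°)cos(-47.53°)cos(38.98°) = 0.8856
σ = 27.677° → d = Rσ = 6372·0.48305 = 3078 km

3078 km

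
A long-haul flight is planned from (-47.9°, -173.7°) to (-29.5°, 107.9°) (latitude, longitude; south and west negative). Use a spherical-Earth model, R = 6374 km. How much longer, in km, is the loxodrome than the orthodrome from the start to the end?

Great circle: cos σ = sin φ₁ sin φ₂ + cos φ₁ cos φ₂ cos Δλ,  σ = 1.0671 rad → d_gc = 6801.5 km
Rhumb line: Δψ = +0.4156, q = Δφ/Δψ = 0.7727, d_rh = R√(Δφ²+q²Δλ²) = 7043.4 km
Excess = 7043.4 − 6801.5 = 241.9 ≈ 242 km

242 km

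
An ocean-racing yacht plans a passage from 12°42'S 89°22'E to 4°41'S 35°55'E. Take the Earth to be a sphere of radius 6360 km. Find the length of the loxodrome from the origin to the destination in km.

5927 km

Δψ = ln[tan(π/4+φ₂/2)/tan(π/4+φ₁/2)] = +0.1417;  Δφ = +0.1399 rad,  Δλ = -0.9329 rad
q = Δφ/Δψ = 0.9877
d = R·√(Δφ² + q²Δλ²) = 6360·0.93194 = 5927 km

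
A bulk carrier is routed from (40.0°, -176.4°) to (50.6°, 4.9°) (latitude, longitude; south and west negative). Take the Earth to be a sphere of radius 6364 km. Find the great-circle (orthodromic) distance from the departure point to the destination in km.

9929 km

cos σ = sin φ₁ sin φ₂ + cos φ₁ cos φ₂ cos Δλ
      = sin(40.00°)sin(50.60°) + cos(40.00°)cos(50.60°)cos(-178.70°) = 0.0106
σ = 89.393° → d = Rσ = 6364·1.56020 = 9929 km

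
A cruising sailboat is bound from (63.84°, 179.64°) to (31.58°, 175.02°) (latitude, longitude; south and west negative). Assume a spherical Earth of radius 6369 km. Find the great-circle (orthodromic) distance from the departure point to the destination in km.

Haversine: a = sin²(Δφ/2)+cos φ₁ cos φ₂ sin²(Δλ/2) = 0.07779;  σ = 2·atan2(√a,√(1−a))
σ = 32.391° → d = Rσ = 6369·0.56533 = 3601 km

3601 km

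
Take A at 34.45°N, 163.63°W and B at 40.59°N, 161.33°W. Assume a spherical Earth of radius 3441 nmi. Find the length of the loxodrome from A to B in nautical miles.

385 nmi

Δψ = ln[tan(π/4+φ₂/2)/tan(π/4+φ₁/2)] = +0.1353;  Δφ = +0.1072 rad,  Δλ = +0.0401 rad
q = Δφ/Δψ = 0.7923
d = R·√(Δφ² + q²Δλ²) = 3441·0.11178 = 385 nmi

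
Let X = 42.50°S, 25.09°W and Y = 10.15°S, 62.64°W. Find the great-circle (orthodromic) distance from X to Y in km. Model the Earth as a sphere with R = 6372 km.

5118 km

cos σ = sin φ₁ sin φ₂ + cos φ₁ cos φ₂ cos Δλ
      = sin(-42.50°)sin(-10.15°) + cos(-42.50°)cos(-10.15°)cos(-37.55°) = 0.6944
σ = 46.018° → d = Rσ = 6372·0.80316 = 5118 km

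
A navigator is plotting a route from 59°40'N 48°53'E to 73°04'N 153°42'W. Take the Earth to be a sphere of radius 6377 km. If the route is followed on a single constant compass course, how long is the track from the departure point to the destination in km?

Rhumb course C = atan2(Δλ, Δψ) with Δψ = ln[tan(π/4+φ₂/2)/tan(π/4+φ₁/2)] = +0.5994, Δλ = +2.7474 → C = 77.69°
d = R·|Δφ| / |cos C| = 6377·0.23387 / 0.21315 = 6997 km

6997 km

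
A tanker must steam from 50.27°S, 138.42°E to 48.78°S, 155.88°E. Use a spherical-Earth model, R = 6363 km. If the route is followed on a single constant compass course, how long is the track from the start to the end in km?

1269 km

Δψ = ln[tan(π/4+φ₂/2)/tan(π/4+φ₁/2)] = +0.0401;  Δφ = +0.0260 rad,  Δλ = +0.3047 rad
q = Δφ/Δψ = 0.6490
d = R·√(Δφ² + q²Δλ²) = 6363·0.19949 = 1269 km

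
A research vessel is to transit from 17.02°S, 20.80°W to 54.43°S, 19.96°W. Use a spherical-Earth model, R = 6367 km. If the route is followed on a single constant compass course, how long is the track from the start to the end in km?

Rhumb course C = atan2(Δλ, Δψ) with Δψ = ln[tan(π/4+φ₂/2)/tan(π/4+φ₁/2)] = -0.8355, Δλ = +0.0147 → C = 178.99°
d = R·|Δφ| / |cos C| = 6367·0.65293 / 0.99985 = 4158 km

4158 km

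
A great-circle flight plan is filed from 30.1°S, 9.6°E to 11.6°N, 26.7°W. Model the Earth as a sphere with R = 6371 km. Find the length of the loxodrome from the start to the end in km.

6052 km

Rhumb course C = atan2(Δλ, Δψ) with Δψ = ln[tan(π/4+φ₂/2)/tan(π/4+φ₁/2)] = +0.7552, Δλ = -0.6336 → C = 320.01°
d = R·|Δφ| / |cos C| = 6371·0.72780 / 0.76610 = 6052 km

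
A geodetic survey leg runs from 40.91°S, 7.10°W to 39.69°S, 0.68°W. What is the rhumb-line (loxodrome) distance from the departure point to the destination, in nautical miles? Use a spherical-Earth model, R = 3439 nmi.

303 nmi

Rhumb course C = atan2(Δλ, Δψ) with Δψ = ln[tan(π/4+φ₂/2)/tan(π/4+φ₁/2)] = +0.0279, Δλ = +0.1121 → C = 76.01°
d = R·|Δφ| / |cos C| = 3439·0.02129 / 0.24178 = 303 nmi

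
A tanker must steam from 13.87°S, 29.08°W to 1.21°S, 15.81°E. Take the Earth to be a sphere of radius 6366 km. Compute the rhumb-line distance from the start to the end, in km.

Δψ = ln[tan(π/4+φ₂/2)/tan(π/4+φ₁/2)] = +0.2234;  Δφ = +0.2210 rad,  Δλ = +0.7835 rad
q = Δφ/Δψ = 0.9893
d = R·√(Δφ² + q²Δλ²) = 6366·0.80595 = 5131 km

5131 km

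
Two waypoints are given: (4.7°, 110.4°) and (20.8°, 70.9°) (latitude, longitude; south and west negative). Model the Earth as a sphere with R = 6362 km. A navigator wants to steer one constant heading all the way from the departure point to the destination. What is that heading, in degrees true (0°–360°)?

Meridional parts: M(φ₁)=+0.0821, M(φ₂)=+0.3713 → ΔM = +0.2892;  Δλ = -0.6894 rad
tan C = Δλ / ΔM = -2.3842 → C = 292.75°

292.8°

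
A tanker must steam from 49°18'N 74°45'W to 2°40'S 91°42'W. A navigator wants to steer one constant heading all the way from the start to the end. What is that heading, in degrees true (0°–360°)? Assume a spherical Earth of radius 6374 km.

Δψ = ln[tan(π/4+φ₂/2)/tan(π/4+φ₁/2)] = -1.0384
Δλ = -0.2958 rad (taken the short way round)
course = atan2(Δλ, Δψ) = 195.90°

195.9°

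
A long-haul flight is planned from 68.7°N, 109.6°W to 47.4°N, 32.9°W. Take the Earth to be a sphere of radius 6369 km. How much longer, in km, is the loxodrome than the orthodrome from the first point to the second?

274 km

Great circle: cos σ = sin φ₁ sin φ₂ + cos φ₁ cos φ₂ cos Δλ,  σ = 0.7342 rad → d_gc = 4676.0 km
Rhumb line: Δψ = -0.7291, q = Δφ/Δψ = 0.5098, d_rh = R√(Δφ²+q²Δλ²) = 4949.9 km
Excess = 4949.9 − 4676.0 = 273.9 ≈ 274 km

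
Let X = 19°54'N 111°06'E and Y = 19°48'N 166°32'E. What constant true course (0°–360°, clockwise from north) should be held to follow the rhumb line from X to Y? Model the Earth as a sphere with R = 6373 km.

Δψ = ln[tan(π/4+φ₂/2)/tan(π/4+φ₁/2)] = -0.0019
Δλ = +0.9675 rad (taken the short way round)
course = atan2(Δλ, Δψ) = 90.11°

90.1°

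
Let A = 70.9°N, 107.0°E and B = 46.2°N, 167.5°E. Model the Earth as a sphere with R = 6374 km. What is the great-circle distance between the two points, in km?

4170 km

cos σ = sin φ₁ sin φ₂ + cos φ₁ cos φ₂ cos Δλ
      = sin(70.90°)sin(46.20°) + cos(70.90°)cos(46.20°)cos(60.50°) = 0.7936
σ = 37.481° → d = Rσ = 6374·0.65417 = 4170 km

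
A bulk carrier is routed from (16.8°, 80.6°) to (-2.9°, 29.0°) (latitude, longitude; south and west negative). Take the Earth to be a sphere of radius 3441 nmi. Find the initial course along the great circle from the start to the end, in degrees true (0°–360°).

253.8°

θ = atan2( sin Δλ·cos φ₂ ,  cos φ₁ sin φ₂ − sin φ₁ cos φ₂ cos Δλ )
  = atan2(-0.7827, -0.2277) = 253.78°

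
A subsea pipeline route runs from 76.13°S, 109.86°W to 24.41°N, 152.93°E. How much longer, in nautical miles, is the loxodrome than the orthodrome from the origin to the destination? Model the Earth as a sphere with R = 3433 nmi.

Great circle: cos σ = sin φ₁ sin φ₂ + cos φ₁ cos φ₂ cos Δλ,  σ = 2.0138 rad → d_gc = 6913.2 nmi
Rhumb line: Δψ = +2.5463, q = Δφ/Δψ = 0.6891, d_rh = R√(Δφ²+q²Δλ²) = 7238.9 nmi
Excess = 7238.9 − 6913.2 = 325.7 ≈ 326 nmi

326 nmi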